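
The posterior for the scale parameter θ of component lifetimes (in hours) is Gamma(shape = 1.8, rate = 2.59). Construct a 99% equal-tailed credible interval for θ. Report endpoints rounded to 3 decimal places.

Posterior: Gamma(shape 1.8, rate 2.59).
Equal-tailed 99% interval: Gamma(1.8, 2.59) quantiles at 0.005 and 0.995.
Posterior mean ≈ 0.695, SD ≈ 0.518; a Normal approximation gives roughly [-0.639, 2.029].
Exact: lower = 0.028; upper = 2.716.

[0.028, 2.716]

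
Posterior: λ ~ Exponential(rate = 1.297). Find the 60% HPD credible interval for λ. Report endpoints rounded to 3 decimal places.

[0.000, 0.706]

The exponential density is strictly decreasing on [0, ∞), so the HPD interval is anchored at 0: [0, q] with P(λ ≤ q) = 0.60.
q = −ln(1 − 0.60) / 1.297 = 0.9163 / 1.297 = 0.706.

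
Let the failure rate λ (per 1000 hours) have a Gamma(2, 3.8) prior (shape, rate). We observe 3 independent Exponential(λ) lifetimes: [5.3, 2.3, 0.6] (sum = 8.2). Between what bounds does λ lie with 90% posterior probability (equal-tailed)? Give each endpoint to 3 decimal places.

Posterior: Gamma(2+3, 3.8+8.2) = Gamma(5, 12.0) (shape, rate).
Equal-tailed 90% interval: Gamma(5, 12.0) quantiles at 0.05 and 0.95.
Posterior mean ≈ 0.417, SD ≈ 0.186; a Normal approximation gives roughly [0.110, 0.723].
Exact: lower = 0.164; upper = 0.763.

[0.164, 0.763]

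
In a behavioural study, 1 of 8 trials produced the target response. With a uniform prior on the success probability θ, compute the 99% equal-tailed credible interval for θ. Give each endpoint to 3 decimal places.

[0.012, 0.585]

Posterior: Beta(1+1, 1+7) = Beta(2, 8).
Equal-tailed 99% interval: the 0.005 and 0.995 quantiles of Beta(2, 8).
Posterior mean ≈ 0.200, SD ≈ 0.121; a Normal approximation gives roughly [-0.111, 0.511].
Exact: F⁻¹(0.005) = 0.012; F⁻¹(0.995) = 0.585.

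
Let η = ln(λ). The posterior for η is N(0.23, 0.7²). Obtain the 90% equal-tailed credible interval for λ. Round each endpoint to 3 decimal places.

On the log scale the 90% interval is 0.23 ± 1.645 × 0.7 = [-0.9214, 1.3814].
Exponentiate: [e^-0.9214, e^1.3814] = [0.398, 3.980].

[0.398, 3.980]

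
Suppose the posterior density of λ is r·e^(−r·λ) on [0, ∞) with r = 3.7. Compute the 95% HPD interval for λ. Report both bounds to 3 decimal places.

The exponential density is strictly decreasing on [0, ∞), so the HPD interval is anchored at 0: [0, q] with P(λ ≤ q) = 0.95.
q = −ln(1 − 0.95) / 3.7 = 2.9957 / 3.7 = 0.810.

[0.000, 0.810]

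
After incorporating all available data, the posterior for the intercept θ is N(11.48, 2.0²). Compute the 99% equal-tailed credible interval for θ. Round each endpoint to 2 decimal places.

[6.33, 16.63]

The posterior is symmetric, so the 99% equal-tailed interval is θ = 11.48 ± z·2.0 with z = 2.576.
Half-width: 2.576 × 2.0 = 5.15.
11.48 − 5.15 = 6.33; 11.48 + 5.15 = 16.63.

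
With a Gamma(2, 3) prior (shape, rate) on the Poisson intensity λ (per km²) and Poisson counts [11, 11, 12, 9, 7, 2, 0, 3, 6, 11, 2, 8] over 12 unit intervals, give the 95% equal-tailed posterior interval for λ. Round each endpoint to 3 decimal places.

Posterior: Gamma(2+82, 3+12) = Gamma(84, 15) (shape, rate).
Equal-tailed 95% interval: Gamma(84, 15) quantiles at 0.025 and 0.975.
Posterior mean ≈ 5.600, SD ≈ 0.611; a Normal approximation gives roughly [4.402, 6.798].
Exact: lower = 4.467; upper = 6.859.

[4.467, 6.859]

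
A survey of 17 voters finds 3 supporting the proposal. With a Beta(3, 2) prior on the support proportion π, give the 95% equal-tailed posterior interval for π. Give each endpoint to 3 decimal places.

Posterior: Beta(3+3, 2+14) = Beta(6, 16).
Equal-tailed 95% interval: the 0.025 and 0.975 quantiles of Beta(6, 16).
Posterior mean ≈ 0.273, SD ≈ 0.093; a Normal approximation gives roughly [0.091, 0.455].
Exact: F⁻¹(0.025) = 0.113; F⁻¹(0.975) = 0.472.

[0.113, 0.472]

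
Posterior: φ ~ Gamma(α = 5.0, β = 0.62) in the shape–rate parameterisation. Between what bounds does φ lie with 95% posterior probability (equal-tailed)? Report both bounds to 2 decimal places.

Posterior: Gamma(shape 5.0, rate 0.62).
Equal-tailed 95% interval: Gamma(5.0, 0.62) quantiles at 0.025 and 0.975.
Posterior mean ≈ 8.06, SD ≈ 3.61; a Normal approximation gives roughly [1.00, 15.13].
Exact: lower = 2.62; upper = 16.52.

[2.62, 16.52]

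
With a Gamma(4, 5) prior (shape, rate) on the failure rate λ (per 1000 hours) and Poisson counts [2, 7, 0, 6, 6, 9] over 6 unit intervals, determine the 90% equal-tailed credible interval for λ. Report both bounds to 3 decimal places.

Posterior: Gamma(4+30, 5+6) = Gamma(34, 11) (shape, rate).
Equal-tailed 90% interval: Gamma(34, 11) quantiles at 0.05 and 0.95.
Posterior mean ≈ 3.091, SD ≈ 0.530; a Normal approximation gives roughly [2.219, 3.963].
Exact: lower = 2.274; upper = 4.011.

[2.274, 4.011]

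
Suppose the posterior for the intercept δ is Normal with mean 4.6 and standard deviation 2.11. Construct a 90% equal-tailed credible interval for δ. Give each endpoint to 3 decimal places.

The posterior is symmetric, so the 90% equal-tailed interval is δ = 4.6 ± z·2.11 with z = 1.645.
Half-width: 1.645 × 2.11 = 3.471.
4.6 − 3.471 = 1.129; 4.6 + 3.471 = 8.071.

[1.129, 8.071]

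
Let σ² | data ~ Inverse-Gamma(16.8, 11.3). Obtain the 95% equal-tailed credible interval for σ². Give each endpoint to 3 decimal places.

Inverse-Gamma(16.8, 11.3) quantiles: F⁻¹(0.025) and F⁻¹(0.975).
Equivalently, 1/σ² ~ Gamma(16.8, rate = 11.3); invert its 0.975 and 0.025 quantiles.
Posterior mean ≈ 0.715, SD ≈ 0.186; a Normal approximation gives roughly [0.351, 1.080].
Exact: lower = 0.439; upper = 1.159.

[0.439, 1.159]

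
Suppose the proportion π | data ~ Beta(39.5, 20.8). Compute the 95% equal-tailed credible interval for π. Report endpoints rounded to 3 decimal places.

Posterior: Beta(39.5, 20.8).
Equal-tailed 95% interval: the 0.025 and 0.975 quantiles of Beta(39.5, 20.8).
Posterior mean ≈ 0.655, SD ≈ 0.061; a Normal approximation gives roughly [0.536, 0.774].
Exact: F⁻¹(0.025) = 0.532; F⁻¹(0.975) = 0.769.

[0.532, 0.769]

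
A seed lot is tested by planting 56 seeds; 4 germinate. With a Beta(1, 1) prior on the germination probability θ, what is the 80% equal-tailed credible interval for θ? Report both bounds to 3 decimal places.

[0.043, 0.135]

Posterior: Beta(1+4, 1+52) = Beta(5, 53).
Equal-tailed 80% interval: the 0.1 and 0.9 quantiles of Beta(5, 53).
Posterior mean ≈ 0.086, SD ≈ 0.037; a Normal approximation gives roughly [0.039, 0.133].
Exact: F⁻¹(0.1) = 0.043; F⁻¹(0.9) = 0.135.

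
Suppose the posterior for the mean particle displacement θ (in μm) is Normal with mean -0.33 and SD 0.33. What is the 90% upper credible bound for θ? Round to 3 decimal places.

0.093

Need U with P(θ ≤ U) = 0.90: U = -0.33 + z_{0.1}·0.33.
z = 1.282; U = -0.33 + 1.282 × 0.33 = 0.093.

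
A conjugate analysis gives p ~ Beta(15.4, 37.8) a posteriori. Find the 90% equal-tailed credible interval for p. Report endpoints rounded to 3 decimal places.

Posterior: Beta(15.4, 37.8).
Equal-tailed 90% interval: the 0.05 and 0.95 quantiles of Beta(15.4, 37.8).
Posterior mean ≈ 0.289, SD ≈ 0.062; a Normal approximation gives roughly [0.188, 0.391].
Exact: F⁻¹(0.05) = 0.193; F⁻¹(0.95) = 0.395.

[0.193, 0.395]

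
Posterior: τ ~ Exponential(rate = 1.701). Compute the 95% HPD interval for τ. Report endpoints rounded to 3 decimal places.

[0.000, 1.761]

The exponential density is strictly decreasing on [0, ∞), so the HPD interval is anchored at 0: [0, q] with P(τ ≤ q) = 0.95.
q = −ln(1 − 0.95) / 1.701 = 2.9957 / 1.701 = 1.761.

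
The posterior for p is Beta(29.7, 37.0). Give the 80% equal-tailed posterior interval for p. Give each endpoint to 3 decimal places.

Posterior: Beta(29.7, 37.0).
Equal-tailed 80% interval: the 0.1 and 0.9 quantiles of Beta(29.7, 37.0).
Posterior mean ≈ 0.445, SD ≈ 0.060; a Normal approximation gives roughly [0.368, 0.523].
Exact: F⁻¹(0.1) = 0.368; F⁻¹(0.9) = 0.523.

[0.368, 0.523]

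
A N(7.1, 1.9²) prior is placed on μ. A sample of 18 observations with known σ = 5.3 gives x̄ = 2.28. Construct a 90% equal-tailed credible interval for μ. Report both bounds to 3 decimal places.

[2.018, 5.452]

Posterior precision = 1/1.9² + 18/5.3² = 0.2770 + 0.6408 = 0.9178, so posterior SD = 1.0438.
Posterior mean = (7.1/1.9² + 18·2.28/5.3²) / 0.9178 = 3.7348.
Interval: 3.7348 ± 1.645 × 1.0438 → [2.018, 5.452].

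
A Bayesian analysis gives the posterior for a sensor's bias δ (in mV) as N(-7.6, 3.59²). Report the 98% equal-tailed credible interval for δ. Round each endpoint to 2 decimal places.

[-15.95, 0.75]

The posterior is symmetric, so the 98% equal-tailed interval is δ = -7.6 ± z·3.59 with z = 2.326.
Half-width: 2.326 × 3.59 = 8.35.
-7.6 − 8.35 = -15.95; -7.6 + 8.35 = 0.75.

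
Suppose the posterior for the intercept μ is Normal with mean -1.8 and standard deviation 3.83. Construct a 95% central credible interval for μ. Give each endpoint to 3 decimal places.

The posterior is symmetric, so the 95% equal-tailed interval is μ = -1.8 ± z·3.83 with z = 1.960.
Half-width: 1.960 × 3.83 = 7.507.
-1.8 − 7.507 = -9.307; -1.8 + 7.507 = 5.707.

[-9.307, 5.707]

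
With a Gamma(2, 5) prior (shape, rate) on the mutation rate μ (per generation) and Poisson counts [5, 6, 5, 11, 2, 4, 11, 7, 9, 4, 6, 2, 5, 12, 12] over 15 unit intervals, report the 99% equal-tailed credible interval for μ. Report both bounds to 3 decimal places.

[3.937, 6.551]

Posterior: Gamma(2+101, 5+15) = Gamma(103, 20) (shape, rate).
Equal-tailed 99% interval: Gamma(103, 20) quantiles at 0.005 and 0.995.
Posterior mean ≈ 5.150, SD ≈ 0.507; a Normal approximation gives roughly [3.843, 6.457].
Exact: lower = 3.937; upper = 6.551.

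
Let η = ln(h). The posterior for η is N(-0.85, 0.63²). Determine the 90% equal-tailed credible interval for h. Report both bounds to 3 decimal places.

[0.152, 1.205]

On the log scale the 90% interval is -0.85 ± 1.645 × 0.63 = [-1.8863, 0.1863].
Exponentiate: [e^-1.8863, e^0.1863] = [0.152, 1.205].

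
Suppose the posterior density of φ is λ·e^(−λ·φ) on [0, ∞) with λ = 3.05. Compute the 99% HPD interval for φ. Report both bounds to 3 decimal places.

The exponential density is strictly decreasing on [0, ∞), so the HPD interval is anchored at 0: [0, q] with P(φ ≤ q) = 0.99.
q = −ln(1 − 0.99) / 3.05 = 4.6052 / 3.05 = 1.510.

[0.000, 1.510]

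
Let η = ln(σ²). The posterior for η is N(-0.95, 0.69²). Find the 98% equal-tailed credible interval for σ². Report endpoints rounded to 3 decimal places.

[0.078, 1.925]

On the log scale the 98% interval is -0.95 ± 2.326 × 0.69 = [-2.5552, 0.6552].
Exponentiate: [e^-2.5552, e^0.6552] = [0.078, 1.925].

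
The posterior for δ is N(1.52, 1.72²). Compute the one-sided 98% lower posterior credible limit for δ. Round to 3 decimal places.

Need L with P(δ ≥ L) = 0.98: L = 1.52 − z_{0.02}·1.72.
z = 2.054; L = 1.52 − 2.054 × 1.72 = -2.012.

-2.012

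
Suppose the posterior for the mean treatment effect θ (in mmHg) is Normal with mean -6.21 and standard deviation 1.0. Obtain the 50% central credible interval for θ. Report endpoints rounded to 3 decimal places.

The posterior is symmetric, so the 50% equal-tailed interval is θ = -6.21 ± z·1.0 with z = 0.674.
Half-width: 0.674 × 1.0 = 0.674.
-6.21 − 0.674 = -6.884; -6.21 + 0.674 = -5.536.

[-6.884, -5.536]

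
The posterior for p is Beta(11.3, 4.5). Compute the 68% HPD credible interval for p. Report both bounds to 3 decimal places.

[0.626, 0.846]

The posterior is unimodal and skewed, so the HPD interval has equal density at both endpoints and is the shortest 68% interval.
Solving f(0.626) = f(0.846) with F(0.846) − F(0.626) = 0.68 gives [0.626, 0.846].
For comparison, the equal-tailed interval is [0.603, 0.827]; the HPD is narrower and shifted toward the mode.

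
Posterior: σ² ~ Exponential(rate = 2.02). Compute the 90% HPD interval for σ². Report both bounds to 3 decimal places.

[0.000, 1.140]

The exponential density is strictly decreasing on [0, ∞), so the HPD interval is anchored at 0: [0, q] with P(σ² ≤ q) = 0.90.
q = −ln(1 − 0.90) / 2.02 = 2.3026 / 2.02 = 1.140.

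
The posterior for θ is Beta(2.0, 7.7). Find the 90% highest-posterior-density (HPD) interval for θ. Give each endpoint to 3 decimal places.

[0.016, 0.387]

The posterior is unimodal and skewed, so the HPD interval has equal density at both endpoints and is the shortest 90% interval.
Solving f(0.016) = f(0.387) with F(0.387) − F(0.016) = 0.90 gives [0.016, 0.387].
For comparison, the equal-tailed interval is [0.042, 0.441]; the HPD is narrower and shifted toward the mode.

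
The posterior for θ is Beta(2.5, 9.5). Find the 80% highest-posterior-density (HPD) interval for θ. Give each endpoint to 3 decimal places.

[0.047, 0.320]

The posterior is unimodal and skewed, so the HPD interval has equal density at both endpoints and is the shortest 80% interval.
Solving f(0.047) = f(0.320) with F(0.320) − F(0.047) = 0.80 gives [0.047, 0.320].
For comparison, the equal-tailed interval is [0.076, 0.364]; the HPD is narrower and shifted toward the mode.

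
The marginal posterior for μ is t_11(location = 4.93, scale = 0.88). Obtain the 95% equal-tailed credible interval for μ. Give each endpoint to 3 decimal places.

The t_11 distribution is symmetric; the 95% interval is 4.93 ± t·0.88 with t_{0.975,11} = 2.201.
Half-width: 2.201 × 0.88 = 1.937.
4.93 − 1.937 = 2.993; 4.93 + 1.937 = 6.867.

[2.993, 6.867]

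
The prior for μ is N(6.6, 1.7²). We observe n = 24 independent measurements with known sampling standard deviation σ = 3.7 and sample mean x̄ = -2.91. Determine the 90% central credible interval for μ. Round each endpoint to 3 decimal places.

Posterior precision = 1/1.7² + 24/3.7² = 0.3460 + 1.7531 = 2.0991, so posterior SD = 0.6902.
Posterior mean = (6.6/1.7² + 24·-2.91/3.7²) / 2.0991 = -1.3424.
Interval: -1.3424 ± 1.645 × 0.6902 → [-2.478, -0.207].

[-2.478, -0.207]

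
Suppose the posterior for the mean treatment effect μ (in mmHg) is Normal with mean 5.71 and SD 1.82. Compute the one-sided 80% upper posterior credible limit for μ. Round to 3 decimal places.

7.242

Need U with P(μ ≤ U) = 0.80: U = 5.71 + z_{0.2}·1.82.
z = 0.842; U = 5.71 + 0.842 × 1.82 = 7.242.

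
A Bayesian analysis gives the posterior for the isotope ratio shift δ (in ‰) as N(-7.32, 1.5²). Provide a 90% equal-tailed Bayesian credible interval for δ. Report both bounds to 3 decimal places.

The posterior is symmetric, so the 90% equal-tailed interval is δ = -7.32 ± z·1.5 with z = 1.645.
Half-width: 1.645 × 1.5 = 2.467.
-7.32 − 2.467 = -9.787; -7.32 + 2.467 = -4.853.

[-9.787, -4.853]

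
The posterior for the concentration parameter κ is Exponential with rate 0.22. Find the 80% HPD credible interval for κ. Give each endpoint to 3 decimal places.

The exponential density is strictly decreasing on [0, ∞), so the HPD interval is anchored at 0: [0, q] with P(κ ≤ q) = 0.80.
q = −ln(1 − 0.80) / 0.22 = 1.6094 / 0.22 = 7.316.

[0.000, 7.316]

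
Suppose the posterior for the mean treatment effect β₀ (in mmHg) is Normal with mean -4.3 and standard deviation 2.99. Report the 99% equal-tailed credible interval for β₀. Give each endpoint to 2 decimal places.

The posterior is symmetric, so the 99% equal-tailed interval is β₀ = -4.3 ± z·2.99 with z = 2.576.
Half-width: 2.576 × 2.99 = 7.70.
-4.3 − 7.70 = -12.00; -4.3 + 7.70 = 3.40.

[-12.00, 3.40]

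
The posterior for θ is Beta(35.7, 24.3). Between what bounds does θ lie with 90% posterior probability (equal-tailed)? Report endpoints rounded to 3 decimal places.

Posterior: Beta(35.7, 24.3).
Equal-tailed 90% interval: the 0.05 and 0.95 quantiles of Beta(35.7, 24.3).
Posterior mean ≈ 0.595, SD ≈ 0.063; a Normal approximation gives roughly [0.492, 0.698].
Exact: F⁻¹(0.05) = 0.490; F⁻¹(0.95) = 0.697.

[0.490, 0.697]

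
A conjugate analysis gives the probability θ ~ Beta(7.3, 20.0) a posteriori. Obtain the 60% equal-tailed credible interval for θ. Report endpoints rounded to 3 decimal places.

[0.195, 0.337]

Posterior: Beta(7.3, 20.0).
Equal-tailed 60% interval: the 0.2 and 0.8 quantiles of Beta(7.3, 20.0).
Posterior mean ≈ 0.267, SD ≈ 0.083; a Normal approximation gives roughly [0.197, 0.337].
Exact: F⁻¹(0.2) = 0.195; F⁻¹(0.8) = 0.337.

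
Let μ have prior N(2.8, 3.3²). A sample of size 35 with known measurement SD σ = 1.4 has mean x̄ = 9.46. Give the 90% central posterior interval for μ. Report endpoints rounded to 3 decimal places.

[9.038, 9.814]

Posterior precision = 1/3.3² + 35/1.4² = 0.0918 + 17.8571 = 17.9490, so posterior SD = 0.2360.
Posterior mean = (2.8/3.3² + 35·9.46/1.4²) / 17.9490 = 9.4259.
Interval: 9.4259 ± 1.645 × 0.2360 → [9.038, 9.814].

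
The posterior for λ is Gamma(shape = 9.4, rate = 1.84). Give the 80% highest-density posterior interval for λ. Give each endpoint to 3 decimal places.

The posterior is unimodal and skewed, so the HPD interval has equal density at both endpoints and is the shortest 80% interval.
Solving f(2.818) = f(6.918) with F(6.918) − F(2.818) = 0.80 gives [2.818, 6.918].
For comparison, the equal-tailed interval is [3.123, 7.326]; the HPD is narrower and shifted toward the mode.

[2.818, 6.918]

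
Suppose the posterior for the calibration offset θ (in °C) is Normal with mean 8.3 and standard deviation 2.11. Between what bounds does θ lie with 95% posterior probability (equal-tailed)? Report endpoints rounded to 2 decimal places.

[4.16, 12.44]

The posterior is symmetric, so the 95% equal-tailed interval is θ = 8.3 ± z·2.11 with z = 1.960.
Half-width: 1.960 × 2.11 = 4.14.
8.3 − 4.14 = 4.16; 8.3 + 4.14 = 12.44.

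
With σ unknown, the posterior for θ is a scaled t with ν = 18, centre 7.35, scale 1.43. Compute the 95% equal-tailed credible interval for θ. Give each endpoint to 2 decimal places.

The t_18 distribution is symmetric; the 95% interval is 7.35 ± t·1.43 with t_{0.975,18} = 2.101.
Half-width: 2.101 × 1.43 = 3.00.
7.35 − 3.00 = 4.35; 7.35 + 3.00 = 10.35.

[4.35, 10.35]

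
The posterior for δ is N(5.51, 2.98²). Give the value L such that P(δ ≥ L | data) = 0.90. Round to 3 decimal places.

Need L with P(δ ≥ L) = 0.90: L = 5.51 − z_{0.1}·2.98.
z = 1.282; L = 5.51 − 1.282 × 2.98 = 1.691.

1.691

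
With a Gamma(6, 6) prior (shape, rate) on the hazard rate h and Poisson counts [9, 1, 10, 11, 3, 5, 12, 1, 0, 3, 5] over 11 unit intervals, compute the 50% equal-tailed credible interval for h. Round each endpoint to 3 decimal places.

[3.550, 4.193]

Posterior: Gamma(6+60, 6+11) = Gamma(66, 17) (shape, rate).
Equal-tailed 50% interval: Gamma(66, 17) quantiles at 0.25 and 0.75.
Posterior mean ≈ 3.882, SD ≈ 0.478; a Normal approximation gives roughly [3.560, 4.205].
Exact: lower = 3.550; upper = 4.193.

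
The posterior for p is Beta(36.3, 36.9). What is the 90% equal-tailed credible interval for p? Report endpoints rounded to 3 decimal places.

Posterior: Beta(36.3, 36.9).
Equal-tailed 90% interval: the 0.05 and 0.95 quantiles of Beta(36.3, 36.9).
Posterior mean ≈ 0.496, SD ≈ 0.058; a Normal approximation gives roughly [0.400, 0.591].
Exact: F⁻¹(0.05) = 0.400; F⁻¹(0.95) = 0.592.

[0.400, 0.592]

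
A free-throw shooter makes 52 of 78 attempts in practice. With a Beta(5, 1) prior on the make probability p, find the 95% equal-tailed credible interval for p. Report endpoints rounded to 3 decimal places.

Posterior: Beta(5+52, 1+26) = Beta(57, 27).
Equal-tailed 95% interval: the 0.025 and 0.975 quantiles of Beta(57, 27).
Posterior mean ≈ 0.679, SD ≈ 0.051; a Normal approximation gives roughly [0.579, 0.778].
Exact: F⁻¹(0.025) = 0.576; F⁻¹(0.975) = 0.774.

[0.576, 0.774]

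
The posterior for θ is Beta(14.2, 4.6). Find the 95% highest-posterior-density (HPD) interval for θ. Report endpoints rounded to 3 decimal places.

[0.565, 0.930]

The posterior is unimodal and skewed, so the HPD interval has equal density at both endpoints and is the shortest 95% interval.
Solving f(0.565) = f(0.930) with F(0.930) − F(0.565) = 0.95 gives [0.565, 0.930].
For comparison, the equal-tailed interval is [0.544, 0.916]; the HPD is narrower and shifted toward the mode.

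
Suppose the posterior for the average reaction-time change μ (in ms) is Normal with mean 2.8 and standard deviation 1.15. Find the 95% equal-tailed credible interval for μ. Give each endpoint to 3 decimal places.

[0.546, 5.054]

The posterior is symmetric, so the 95% equal-tailed interval is μ = 2.8 ± z·1.15 with z = 1.960.
Half-width: 1.960 × 1.15 = 2.254.
2.8 − 2.254 = 0.546; 2.8 + 2.254 = 5.054.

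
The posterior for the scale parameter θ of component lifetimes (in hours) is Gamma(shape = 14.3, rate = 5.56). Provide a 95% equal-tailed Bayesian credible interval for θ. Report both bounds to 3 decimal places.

Posterior: Gamma(shape 14.3, rate 5.56).
Equal-tailed 95% interval: Gamma(14.3, 5.56) quantiles at 0.025 and 0.975.
Posterior mean ≈ 2.572, SD ≈ 0.680; a Normal approximation gives roughly [1.239, 3.905].
Exact: lower = 1.416; upper = 4.066.

[1.416, 4.066]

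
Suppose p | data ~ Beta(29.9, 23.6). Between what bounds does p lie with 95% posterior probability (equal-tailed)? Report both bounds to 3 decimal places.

[0.426, 0.688]

Posterior: Beta(29.9, 23.6).
Equal-tailed 95% interval: the 0.025 and 0.975 quantiles of Beta(29.9, 23.6).
Posterior mean ≈ 0.559, SD ≈ 0.067; a Normal approximation gives roughly [0.427, 0.691].
Exact: F⁻¹(0.025) = 0.426; F⁻¹(0.975) = 0.688.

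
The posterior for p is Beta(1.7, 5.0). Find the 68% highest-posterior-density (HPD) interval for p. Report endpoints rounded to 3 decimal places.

[0.041, 0.337]

The posterior is unimodal and skewed, so the HPD interval has equal density at both endpoints and is the shortest 68% interval.
Solving f(0.041) = f(0.337) with F(0.337) − F(0.041) = 0.68 gives [0.041, 0.337].
For comparison, the equal-tailed interval is [0.095, 0.417]; the HPD is narrower and shifted toward the mode.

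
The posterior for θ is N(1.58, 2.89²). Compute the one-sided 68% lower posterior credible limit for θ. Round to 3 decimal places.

Need L with P(θ ≥ L) = 0.68: L = 1.58 − z_{0.32}·2.89.
z = 0.468; L = 1.58 − 0.468 × 2.89 = 0.228.

0.228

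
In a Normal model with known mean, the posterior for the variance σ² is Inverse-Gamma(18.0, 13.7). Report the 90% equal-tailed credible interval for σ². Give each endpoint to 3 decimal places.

Inverse-Gamma(18.0, 13.7) quantiles: F⁻¹(0.05) and F⁻¹(0.95).
Equivalently, 1/σ² ~ Gamma(18.0, rate = 13.7); invert its 0.95 and 0.05 quantiles.
Posterior mean ≈ 0.806, SD ≈ 0.201; a Normal approximation gives roughly [0.474, 1.137].
Exact: lower = 0.537; upper = 1.178.

[0.537, 1.178]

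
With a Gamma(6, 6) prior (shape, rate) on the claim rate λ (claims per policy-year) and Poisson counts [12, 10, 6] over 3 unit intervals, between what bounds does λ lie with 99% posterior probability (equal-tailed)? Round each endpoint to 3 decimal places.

Posterior: Gamma(6+28, 6+3) = Gamma(34, 9) (shape, rate).
Equal-tailed 99% interval: Gamma(34, 9) quantiles at 0.005 and 0.995.
Posterior mean ≈ 3.778, SD ≈ 0.648; a Normal approximation gives roughly [2.109, 5.447].
Exact: lower = 2.317; upper = 5.654.

[2.317, 5.654]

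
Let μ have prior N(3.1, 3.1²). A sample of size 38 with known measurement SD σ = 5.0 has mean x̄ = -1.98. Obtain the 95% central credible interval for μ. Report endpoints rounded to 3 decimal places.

Posterior precision = 1/3.1² + 38/5.0² = 0.1041 + 1.5200 = 1.6241, so posterior SD = 0.7847.
Posterior mean = (3.1/3.1² + 38·-1.98/5.0²) / 1.6241 = -1.6545.
Interval: -1.6545 ± 1.960 × 0.7847 → [-3.192, -0.117].

[-3.192, -0.117]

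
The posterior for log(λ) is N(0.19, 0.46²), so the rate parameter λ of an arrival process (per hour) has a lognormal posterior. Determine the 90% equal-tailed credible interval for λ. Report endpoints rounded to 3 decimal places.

On the log scale the 90% interval is 0.19 ± 1.645 × 0.46 = [-0.5666, 0.9466].
Exponentiate: [e^-0.5666, e^0.9466] = [0.567, 2.577].

[0.567, 2.577]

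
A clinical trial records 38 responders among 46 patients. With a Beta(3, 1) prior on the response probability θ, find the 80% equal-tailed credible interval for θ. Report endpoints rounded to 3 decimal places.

Posterior: Beta(3+38, 1+8) = Beta(41, 9).
Equal-tailed 80% interval: the 0.1 and 0.9 quantiles of Beta(41, 9).
Posterior mean ≈ 0.820, SD ≈ 0.054; a Normal approximation gives roughly [0.751, 0.889].
Exact: F⁻¹(0.1) = 0.748; F⁻¹(0.9) = 0.886.

[0.748, 0.886]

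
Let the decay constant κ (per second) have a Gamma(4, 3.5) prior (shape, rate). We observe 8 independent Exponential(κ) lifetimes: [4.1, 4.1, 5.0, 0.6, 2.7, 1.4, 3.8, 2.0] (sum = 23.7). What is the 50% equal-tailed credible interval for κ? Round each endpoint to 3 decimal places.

Posterior: Gamma(4+8, 3.5+23.7) = Gamma(12, 27.2) (shape, rate).
Equal-tailed 50% interval: Gamma(12, 27.2) quantiles at 0.25 and 0.75.
Posterior mean ≈ 0.441, SD ≈ 0.127; a Normal approximation gives roughly [0.355, 0.527].
Exact: lower = 0.350; upper = 0.519.

[0.350, 0.519]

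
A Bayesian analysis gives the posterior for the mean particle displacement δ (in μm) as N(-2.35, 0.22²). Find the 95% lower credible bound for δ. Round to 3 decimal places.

Need L with P(δ ≥ L) = 0.95: L = -2.35 − z_{0.05}·0.22.
z = 1.645; L = -2.35 − 1.645 × 0.22 = -2.712.

-2.712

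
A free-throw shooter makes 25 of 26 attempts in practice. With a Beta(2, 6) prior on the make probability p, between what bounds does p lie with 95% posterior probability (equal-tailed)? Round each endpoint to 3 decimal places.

Posterior: Beta(2+25, 6+1) = Beta(27, 7).
Equal-tailed 95% interval: the 0.025 and 0.975 quantiles of Beta(27, 7).
Posterior mean ≈ 0.794, SD ≈ 0.068; a Normal approximation gives roughly [0.660, 0.928].
Exact: F⁻¹(0.025) = 0.645; F⁻¹(0.975) = 0.910.

[0.645, 0.910]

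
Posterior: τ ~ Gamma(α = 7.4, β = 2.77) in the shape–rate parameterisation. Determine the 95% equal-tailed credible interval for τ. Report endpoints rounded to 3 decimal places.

Posterior: Gamma(shape 7.4, rate 2.77).
Equal-tailed 95% interval: Gamma(7.4, 2.77) quantiles at 0.025 and 0.975.
Posterior mean ≈ 2.671, SD ≈ 0.982; a Normal approximation gives roughly [0.747, 4.596].
Exact: lower = 1.107; upper = 4.913.

[1.107, 4.913]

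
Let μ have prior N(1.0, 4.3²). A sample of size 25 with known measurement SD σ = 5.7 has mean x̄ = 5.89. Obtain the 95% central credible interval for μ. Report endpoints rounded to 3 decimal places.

[3.409, 7.729]

Posterior precision = 1/4.3² + 25/5.7² = 0.0541 + 0.7695 = 0.8236, so posterior SD = 1.1019.
Posterior mean = (1.0/4.3² + 25·5.89/5.7²) / 0.8236 = 5.5689.
Interval: 5.5689 ± 1.960 × 1.1019 → [3.409, 7.729].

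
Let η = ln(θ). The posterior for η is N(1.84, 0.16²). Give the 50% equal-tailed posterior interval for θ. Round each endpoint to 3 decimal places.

[5.652, 7.014]

On the log scale the 50% interval is 1.84 ± 0.674 × 0.16 = [1.7321, 1.9479].
Exponentiate: [e^1.7321, e^1.9479] = [5.652, 7.014].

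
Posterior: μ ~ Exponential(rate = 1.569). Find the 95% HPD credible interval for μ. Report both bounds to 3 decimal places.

[0.000, 1.909]

The exponential density is strictly decreasing on [0, ∞), so the HPD interval is anchored at 0: [0, q] with P(μ ≤ q) = 0.95.
q = −ln(1 − 0.95) / 1.569 = 2.9957 / 1.569 = 1.909.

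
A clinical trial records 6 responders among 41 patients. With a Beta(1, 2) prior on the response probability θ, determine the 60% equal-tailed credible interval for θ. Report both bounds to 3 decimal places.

Posterior: Beta(1+6, 2+35) = Beta(7, 37).
Equal-tailed 60% interval: the 0.2 and 0.8 quantiles of Beta(7, 37).
Posterior mean ≈ 0.159, SD ≈ 0.055; a Normal approximation gives roughly [0.113, 0.205].
Exact: F⁻¹(0.2) = 0.112; F⁻¹(0.8) = 0.203.

[0.112, 0.203]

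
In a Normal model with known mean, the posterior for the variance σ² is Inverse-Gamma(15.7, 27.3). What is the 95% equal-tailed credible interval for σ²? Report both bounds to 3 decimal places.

Inverse-Gamma(15.7, 27.3) quantiles: F⁻¹(0.025) and F⁻¹(0.975).
Equivalently, 1/σ² ~ Gamma(15.7, rate = 27.3); invert its 0.975 and 0.025 quantiles.
Posterior mean ≈ 1.857, SD ≈ 0.502; a Normal approximation gives roughly [0.874, 2.841].
Exact: lower = 1.120; upper = 3.061.

[1.120, 3.061]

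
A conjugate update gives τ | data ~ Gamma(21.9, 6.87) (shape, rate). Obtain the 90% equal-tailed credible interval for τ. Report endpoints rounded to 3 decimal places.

[2.156, 4.385]

Posterior: Gamma(shape 21.9, rate 6.87).
Equal-tailed 90% interval: Gamma(21.9, 6.87) quantiles at 0.05 and 0.95.
Posterior mean ≈ 3.188, SD ≈ 0.681; a Normal approximation gives roughly [2.067, 4.308].
Exact: lower = 2.156; upper = 4.385.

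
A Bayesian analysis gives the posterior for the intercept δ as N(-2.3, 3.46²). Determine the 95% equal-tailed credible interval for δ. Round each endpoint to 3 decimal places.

[-9.081, 4.481]

The posterior is symmetric, so the 95% equal-tailed interval is δ = -2.3 ± z·3.46 with z = 1.960.
Half-width: 1.960 × 3.46 = 6.781.
-2.3 − 6.781 = -9.081; -2.3 + 6.781 = 4.481.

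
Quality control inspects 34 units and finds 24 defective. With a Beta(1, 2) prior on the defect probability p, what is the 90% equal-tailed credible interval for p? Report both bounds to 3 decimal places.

Posterior: Beta(1+24, 2+10) = Beta(25, 12).
Equal-tailed 90% interval: the 0.05 and 0.95 quantiles of Beta(25, 12).
Posterior mean ≈ 0.676, SD ≈ 0.076; a Normal approximation gives roughly [0.551, 0.801].
Exact: F⁻¹(0.05) = 0.545; F⁻¹(0.95) = 0.795.

[0.545, 0.795]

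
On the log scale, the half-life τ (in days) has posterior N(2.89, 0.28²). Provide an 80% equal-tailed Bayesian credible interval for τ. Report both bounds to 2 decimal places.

On the log scale the 80% interval is 2.89 ± 1.282 × 0.28 = [2.5312, 3.2488].
Exponentiate: [e^2.5312, e^3.2488] = [12.57, 25.76].

[12.57, 25.76]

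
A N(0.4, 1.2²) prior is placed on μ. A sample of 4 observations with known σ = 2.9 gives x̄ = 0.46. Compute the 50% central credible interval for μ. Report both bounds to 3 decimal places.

Posterior precision = 1/1.2² + 4/2.9² = 0.6944 + 0.4756 = 1.1701, so posterior SD = 0.9245.
Posterior mean = (0.4/1.2² + 4·0.46/2.9²) / 1.1701 = 0.4244.
Interval: 0.4244 ± 0.674 × 0.9245 → [-0.199, 1.048].

[-0.199, 1.048]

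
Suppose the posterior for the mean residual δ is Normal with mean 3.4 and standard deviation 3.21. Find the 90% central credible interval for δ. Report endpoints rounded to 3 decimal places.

The posterior is symmetric, so the 90% equal-tailed interval is δ = 3.4 ± z·3.21 with z = 1.645.
Half-width: 1.645 × 3.21 = 5.280.
3.4 − 5.280 = -1.880; 3.4 + 5.280 = 8.680.

[-1.880, 8.680]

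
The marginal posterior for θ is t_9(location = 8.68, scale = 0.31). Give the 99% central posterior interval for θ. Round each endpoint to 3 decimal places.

The t_9 distribution is symmetric; the 99% interval is 8.68 ± t·0.31 with t_{0.995,9} = 3.250.
Half-width: 3.250 × 0.31 = 1.007.
8.68 − 1.007 = 7.673; 8.68 + 1.007 = 9.687.

[7.673, 9.687]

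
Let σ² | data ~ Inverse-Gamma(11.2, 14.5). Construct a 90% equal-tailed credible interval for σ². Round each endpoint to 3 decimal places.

[0.842, 2.295]

Inverse-Gamma(11.2, 14.5) quantiles: F⁻¹(0.05) and F⁻¹(0.95).
Equivalently, 1/σ² ~ Gamma(11.2, rate = 14.5); invert its 0.95 and 0.05 quantiles.
Posterior mean ≈ 1.422, SD ≈ 0.469; a Normal approximation gives roughly [0.651, 2.192].
Exact: lower = 0.842; upper = 2.295.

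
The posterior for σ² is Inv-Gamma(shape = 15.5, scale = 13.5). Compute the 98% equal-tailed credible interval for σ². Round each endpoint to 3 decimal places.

Inverse-Gamma(15.5, 13.5) quantiles: F⁻¹(0.01) and F⁻¹(0.99).
Equivalently, 1/σ² ~ Gamma(15.5, rate = 13.5); invert its 0.99 and 0.01 quantiles.
Posterior mean ≈ 0.931, SD ≈ 0.253; a Normal approximation gives roughly [0.342, 1.521].
Exact: lower = 0.517; upper = 1.725.

[0.517, 1.725]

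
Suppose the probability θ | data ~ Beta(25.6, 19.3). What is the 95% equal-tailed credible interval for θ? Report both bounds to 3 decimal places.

[0.425, 0.710]

Posterior: Beta(25.6, 19.3).
Equal-tailed 95% interval: the 0.025 and 0.975 quantiles of Beta(25.6, 19.3).
Posterior mean ≈ 0.570, SD ≈ 0.073; a Normal approximation gives roughly [0.427, 0.713].
Exact: F⁻¹(0.025) = 0.425; F⁻¹(0.975) = 0.710.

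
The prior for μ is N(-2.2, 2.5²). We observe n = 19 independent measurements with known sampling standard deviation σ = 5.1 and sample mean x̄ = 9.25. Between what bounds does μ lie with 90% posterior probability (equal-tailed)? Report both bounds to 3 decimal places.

[5.450, 8.936]

Posterior precision = 1/2.5² + 19/5.1² = 0.1600 + 0.7305 = 0.8905, so posterior SD = 1.0597.
Posterior mean = (-2.2/2.5² + 19·9.25/5.1²) / 0.8905 = 7.1927.
Interval: 7.1927 ± 1.645 × 1.0597 → [5.450, 8.936].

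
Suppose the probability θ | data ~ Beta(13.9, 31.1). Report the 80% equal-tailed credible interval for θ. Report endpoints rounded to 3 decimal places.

Posterior: Beta(13.9, 31.1).
Equal-tailed 80% interval: the 0.1 and 0.9 quantiles of Beta(13.9, 31.1).
Posterior mean ≈ 0.309, SD ≈ 0.068; a Normal approximation gives roughly [0.222, 0.396].
Exact: F⁻¹(0.1) = 0.223; F⁻¹(0.9) = 0.399.

[0.223, 0.399]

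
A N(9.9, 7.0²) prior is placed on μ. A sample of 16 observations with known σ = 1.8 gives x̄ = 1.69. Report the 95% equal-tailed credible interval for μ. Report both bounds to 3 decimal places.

[0.844, 2.604]

Posterior precision = 1/7.0² + 16/1.8² = 0.0204 + 4.9383 = 4.9587, so posterior SD = 0.4491.
Posterior mean = (9.9/7.0² + 16·1.69/1.8²) / 4.9587 = 1.7238.
Interval: 1.7238 ± 1.960 × 0.4491 → [0.844, 2.604].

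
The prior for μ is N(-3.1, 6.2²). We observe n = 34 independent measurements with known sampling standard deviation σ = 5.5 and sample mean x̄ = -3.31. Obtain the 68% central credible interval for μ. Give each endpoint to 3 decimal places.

[-4.233, -2.378]

Posterior precision = 1/6.2² + 34/5.5² = 0.0260 + 1.1240 = 1.1500, so posterior SD = 0.9325.
Posterior mean = (-3.1/6.2² + 34·-3.31/5.5²) / 1.1500 = -3.3052.
Interval: -3.3052 ± 0.994 × 0.9325 → [-4.233, -2.378].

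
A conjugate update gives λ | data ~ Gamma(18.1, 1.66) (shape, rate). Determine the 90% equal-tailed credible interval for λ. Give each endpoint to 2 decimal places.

Posterior: Gamma(shape 18.1, rate 1.66).
Equal-tailed 90% interval: Gamma(18.1, 1.66) quantiles at 0.05 and 0.95.
Posterior mean ≈ 10.90, SD ≈ 2.56; a Normal approximation gives roughly [6.69, 15.12].
Exact: lower = 7.06; upper = 15.43.

[7.06, 15.43]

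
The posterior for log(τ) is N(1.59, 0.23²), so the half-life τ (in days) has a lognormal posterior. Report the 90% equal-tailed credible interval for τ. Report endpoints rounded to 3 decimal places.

[3.359, 7.159]

On the log scale the 90% interval is 1.59 ± 1.645 × 0.23 = [1.2117, 1.9683].
Exponentiate: [e^1.2117, e^1.9683] = [3.359, 7.159].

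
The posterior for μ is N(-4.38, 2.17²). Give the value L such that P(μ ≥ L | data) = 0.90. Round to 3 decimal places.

Need L with P(μ ≥ L) = 0.90: L = -4.38 − z_{0.1}·2.17.
z = 1.282; L = -4.38 − 1.282 × 2.17 = -7.161.

-7.161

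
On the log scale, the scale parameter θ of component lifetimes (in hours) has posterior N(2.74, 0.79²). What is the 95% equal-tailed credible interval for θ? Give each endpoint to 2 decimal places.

[3.29, 72.85]

On the log scale the 95% interval is 2.74 ± 1.960 × 0.79 = [1.1916, 4.2884].
Exponentiate: [e^1.1916, e^4.2884] = [3.29, 72.85].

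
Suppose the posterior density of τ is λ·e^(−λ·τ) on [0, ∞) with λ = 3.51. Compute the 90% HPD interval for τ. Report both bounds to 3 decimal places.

The exponential density is strictly decreasing on [0, ∞), so the HPD interval is anchored at 0: [0, q] with P(τ ≤ q) = 0.90.
q = −ln(1 − 0.90) / 3.51 = 2.3026 / 3.51 = 0.656.

[0.000, 0.656]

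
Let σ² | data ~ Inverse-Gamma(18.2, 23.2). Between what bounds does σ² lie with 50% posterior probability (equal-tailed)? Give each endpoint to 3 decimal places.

[1.112, 1.529]

Inverse-Gamma(18.2, 23.2) quantiles: F⁻¹(0.25) and F⁻¹(0.75).
Equivalently, 1/σ² ~ Gamma(18.2, rate = 23.2); invert its 0.75 and 0.25 quantiles.
Posterior mean ≈ 1.349, SD ≈ 0.335; a Normal approximation gives roughly [1.123, 1.575].
Exact: lower = 1.112; upper = 1.529.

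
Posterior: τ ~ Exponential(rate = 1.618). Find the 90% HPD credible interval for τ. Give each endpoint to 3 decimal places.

The exponential density is strictly decreasing on [0, ∞), so the HPD interval is anchored at 0: [0, q] with P(τ ≤ q) = 0.90.
q = −ln(1 − 0.90) / 1.618 = 2.3026 / 1.618 = 1.423.

[0.000, 1.423]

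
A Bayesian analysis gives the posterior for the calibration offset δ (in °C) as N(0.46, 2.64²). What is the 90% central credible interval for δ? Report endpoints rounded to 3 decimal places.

[-3.882, 4.802]

The posterior is symmetric, so the 90% equal-tailed interval is δ = 0.46 ± z·2.64 with z = 1.645.
Half-width: 1.645 × 2.64 = 4.342.
0.46 − 4.342 = -3.882; 0.46 + 4.342 = 4.802.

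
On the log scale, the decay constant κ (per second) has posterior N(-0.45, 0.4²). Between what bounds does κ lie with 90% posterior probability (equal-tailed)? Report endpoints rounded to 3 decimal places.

On the log scale the 90% interval is -0.45 ± 1.645 × 0.4 = [-1.1079, 0.2079].
Exponentiate: [e^-1.1079, e^0.2079] = [0.330, 1.231].

[0.330, 1.231]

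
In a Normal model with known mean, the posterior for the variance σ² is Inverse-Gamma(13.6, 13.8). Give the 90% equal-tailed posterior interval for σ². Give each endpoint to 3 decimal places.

[0.684, 1.693]

Inverse-Gamma(13.6, 13.8) quantiles: F⁻¹(0.05) and F⁻¹(0.95).
Equivalently, 1/σ² ~ Gamma(13.6, rate = 13.8); invert its 0.95 and 0.05 quantiles.
Posterior mean ≈ 1.095, SD ≈ 0.322; a Normal approximation gives roughly [0.566, 1.624].
Exact: lower = 0.684; upper = 1.693.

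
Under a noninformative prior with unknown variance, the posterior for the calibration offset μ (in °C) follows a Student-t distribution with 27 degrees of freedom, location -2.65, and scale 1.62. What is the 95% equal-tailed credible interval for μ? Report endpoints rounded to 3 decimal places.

[-5.974, 0.674]

The t_27 distribution is symmetric; the 95% interval is -2.65 ± t·1.62 with t_{0.975,27} = 2.052.
Half-width: 2.052 × 1.62 = 3.324.
-2.65 − 3.324 = -5.974; -2.65 + 3.324 = 0.674.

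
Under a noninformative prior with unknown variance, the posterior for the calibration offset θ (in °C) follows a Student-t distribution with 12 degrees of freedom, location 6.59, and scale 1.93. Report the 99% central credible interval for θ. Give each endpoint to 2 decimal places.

[0.69, 12.49]

The t_12 distribution is symmetric; the 99% interval is 6.59 ± t·1.93 with t_{0.995,12} = 3.055.
Half-width: 3.055 × 1.93 = 5.90.
6.59 − 5.90 = 0.69; 6.59 + 5.90 = 12.49.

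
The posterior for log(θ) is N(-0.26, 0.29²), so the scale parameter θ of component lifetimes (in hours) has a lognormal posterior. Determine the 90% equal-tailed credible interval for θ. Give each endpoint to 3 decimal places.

On the log scale the 90% interval is -0.26 ± 1.645 × 0.29 = [-0.7370, 0.2170].
Exponentiate: [e^-0.7370, e^0.2170] = [0.479, 1.242].

[0.479, 1.242]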